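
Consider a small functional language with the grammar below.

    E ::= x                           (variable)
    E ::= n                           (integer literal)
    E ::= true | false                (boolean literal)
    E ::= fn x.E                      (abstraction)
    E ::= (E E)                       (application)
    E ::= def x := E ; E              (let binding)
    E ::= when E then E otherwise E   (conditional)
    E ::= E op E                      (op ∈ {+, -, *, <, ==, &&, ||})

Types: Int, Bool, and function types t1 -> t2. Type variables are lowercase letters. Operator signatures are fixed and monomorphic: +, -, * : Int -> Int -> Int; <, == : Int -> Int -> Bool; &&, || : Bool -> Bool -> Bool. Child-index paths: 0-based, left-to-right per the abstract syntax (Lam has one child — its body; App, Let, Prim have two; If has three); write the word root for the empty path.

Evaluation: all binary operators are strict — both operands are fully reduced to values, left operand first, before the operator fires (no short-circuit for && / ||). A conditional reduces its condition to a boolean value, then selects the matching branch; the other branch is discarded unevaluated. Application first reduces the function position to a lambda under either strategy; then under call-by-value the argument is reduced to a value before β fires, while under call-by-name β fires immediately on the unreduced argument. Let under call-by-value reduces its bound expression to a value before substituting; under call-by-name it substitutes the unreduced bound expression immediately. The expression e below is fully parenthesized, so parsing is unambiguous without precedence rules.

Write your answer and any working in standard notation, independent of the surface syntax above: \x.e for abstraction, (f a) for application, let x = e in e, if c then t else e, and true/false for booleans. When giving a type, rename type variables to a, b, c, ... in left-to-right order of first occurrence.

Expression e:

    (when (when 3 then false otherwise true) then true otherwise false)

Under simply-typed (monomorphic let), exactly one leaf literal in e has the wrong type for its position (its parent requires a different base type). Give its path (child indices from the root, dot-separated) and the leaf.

Answer: 0.0 : 3

Trace:
  unify Int ~ Bool
  FAIL: mismatch Int ~ Bool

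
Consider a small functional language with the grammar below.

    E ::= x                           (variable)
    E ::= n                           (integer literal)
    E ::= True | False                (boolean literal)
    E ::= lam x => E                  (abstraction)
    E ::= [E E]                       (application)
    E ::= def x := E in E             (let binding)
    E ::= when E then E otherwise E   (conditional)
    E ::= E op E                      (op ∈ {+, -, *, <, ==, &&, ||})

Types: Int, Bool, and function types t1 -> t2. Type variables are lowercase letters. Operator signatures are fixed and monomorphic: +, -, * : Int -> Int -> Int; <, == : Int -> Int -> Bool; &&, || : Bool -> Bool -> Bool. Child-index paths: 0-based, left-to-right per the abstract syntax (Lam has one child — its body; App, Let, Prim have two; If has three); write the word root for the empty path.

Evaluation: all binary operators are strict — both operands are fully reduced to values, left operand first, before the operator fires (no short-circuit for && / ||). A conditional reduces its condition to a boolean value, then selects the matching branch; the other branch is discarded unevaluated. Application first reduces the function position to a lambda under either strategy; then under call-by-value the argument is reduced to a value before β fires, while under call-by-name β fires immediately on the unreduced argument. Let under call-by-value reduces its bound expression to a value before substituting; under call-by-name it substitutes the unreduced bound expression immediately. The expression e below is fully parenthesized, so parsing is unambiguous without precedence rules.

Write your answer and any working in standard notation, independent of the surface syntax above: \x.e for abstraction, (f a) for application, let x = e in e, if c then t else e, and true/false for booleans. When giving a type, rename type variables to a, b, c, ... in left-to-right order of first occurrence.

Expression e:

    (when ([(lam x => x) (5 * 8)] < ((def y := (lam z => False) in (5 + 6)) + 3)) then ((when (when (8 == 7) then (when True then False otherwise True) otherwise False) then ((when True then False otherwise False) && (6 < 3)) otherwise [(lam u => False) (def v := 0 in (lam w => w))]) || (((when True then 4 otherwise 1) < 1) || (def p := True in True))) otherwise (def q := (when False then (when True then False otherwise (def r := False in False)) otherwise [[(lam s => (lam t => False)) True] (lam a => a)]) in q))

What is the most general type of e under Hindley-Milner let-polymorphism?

Trace:
x : a
\x._ : a -> a
  unify Int ~ Int
  unify Int ~ Int
  unify a -> a ~ Int -> b
  unify a ~ Int
  unify Int ~ b
_ _ : Int
  unify Int ~ Int
\z._ : c -> Bool
let y : forall. c -> Bool
  unify Int ~ Int
  unify Int ~ Int
  unify Int ~ Int
  unify Int ~ Int
  unify Int ~ Int
  unify Bool ~ Bool
  unify Int ~ Int
  unify Int ~ Int
  unify Bool ~ Bool
  unify Bool ~ Bool
  unify Bool ~ Bool
  unify Bool ~ Bool
  unify Bool ~ Bool
  unify Bool ~ Bool
  unify Bool ~ Bool
  unify Bool ~ Bool
  unify Int ~ Int
  unify Int ~ Int
  unify Bool ~ Bool
\u._ : d -> Bool
let v : Int
w : e
\w._ : e -> e
  unify d -> Bool ~ (e -> e) -> f
  unify d ~ e -> e
  unify Bool ~ f
_ _ : Bool
  unify Bool ~ Bool
  unify Bool ~ Bool
  unify Bool ~ Bool
  unify Int ~ Int
  unify Int ~ Int
  unify Int ~ Int
  unify Bool ~ Bool
let p : Bool
  unify Bool ~ Bool
  unify Bool ~ Bool
  unify Bool ~ Bool
  unify Bool ~ Bool
let r : Bool
  unify Bool ~ Bool
\t._ : h -> Bool
\s._ : g -> h -> Bool
  unify g -> h -> Bool ~ Bool -> i
  unify g ~ Bool
  unify h -> Bool ~ i
_ _ : h -> Bool
a : j
\a._ : j -> j
  unify h -> Bool ~ (j -> j) -> k
  unify h ~ j -> j
  unify Bool ~ k
_ _ : Bool
  unify Bool ~ Bool
let q : Bool
q : Bool
  unify Bool ~ Bool

Answer: Bool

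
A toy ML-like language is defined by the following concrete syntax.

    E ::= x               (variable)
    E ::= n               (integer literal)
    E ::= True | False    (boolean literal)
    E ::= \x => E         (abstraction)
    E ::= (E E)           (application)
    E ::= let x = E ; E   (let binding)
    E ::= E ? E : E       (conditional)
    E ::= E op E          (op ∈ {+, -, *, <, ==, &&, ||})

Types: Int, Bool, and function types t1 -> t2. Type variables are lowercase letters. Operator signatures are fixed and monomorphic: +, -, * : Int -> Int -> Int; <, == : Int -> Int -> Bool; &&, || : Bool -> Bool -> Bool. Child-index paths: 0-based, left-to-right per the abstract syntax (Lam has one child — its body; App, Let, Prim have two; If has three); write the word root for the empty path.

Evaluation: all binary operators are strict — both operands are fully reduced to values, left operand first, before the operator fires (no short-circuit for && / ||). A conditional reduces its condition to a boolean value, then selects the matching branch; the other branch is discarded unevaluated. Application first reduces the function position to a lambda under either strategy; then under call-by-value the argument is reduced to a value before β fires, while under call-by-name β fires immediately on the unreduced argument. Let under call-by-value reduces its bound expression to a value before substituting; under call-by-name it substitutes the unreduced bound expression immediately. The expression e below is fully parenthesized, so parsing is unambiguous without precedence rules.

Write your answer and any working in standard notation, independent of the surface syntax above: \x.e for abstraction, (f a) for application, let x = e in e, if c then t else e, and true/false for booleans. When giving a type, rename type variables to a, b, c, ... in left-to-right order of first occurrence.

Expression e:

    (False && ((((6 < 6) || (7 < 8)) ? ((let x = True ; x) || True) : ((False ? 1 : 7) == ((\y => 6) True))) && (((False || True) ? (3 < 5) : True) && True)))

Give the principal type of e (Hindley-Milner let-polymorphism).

Answer: Bool

Working:
  unify Bool ~ Bool
  unify Int ~ Int
  unify Int ~ Int
  unify Bool ~ Bool
  unify Int ~ Int
  unify Int ~ Int
  unify Bool ~ Bool
  unify Bool ~ Bool
let x : Bool
x : Bool
  unify Bool ~ Bool
  unify Bool ~ Bool
  unify Bool ~ Bool
  unify Int ~ Int
  unify Int ~ Int
\y._ : a -> Int
  unify a -> Int ~ Bool -> b
  unify a ~ Bool
  unify Int ~ b
_ _ : Int
  unify Int ~ Int
  unify Bool ~ Bool
  unify Bool ~ Bool
  unify Bool ~ Bool
  unify Bool ~ Bool
  unify Bool ~ Bool
  unify Int ~ Int
  unify Int ~ Int
  unify Bool ~ Bool
  unify Bool ~ Bool
  unify Bool ~ Bool
  unify Bool ~ Bool
  unify Bool ~ Bool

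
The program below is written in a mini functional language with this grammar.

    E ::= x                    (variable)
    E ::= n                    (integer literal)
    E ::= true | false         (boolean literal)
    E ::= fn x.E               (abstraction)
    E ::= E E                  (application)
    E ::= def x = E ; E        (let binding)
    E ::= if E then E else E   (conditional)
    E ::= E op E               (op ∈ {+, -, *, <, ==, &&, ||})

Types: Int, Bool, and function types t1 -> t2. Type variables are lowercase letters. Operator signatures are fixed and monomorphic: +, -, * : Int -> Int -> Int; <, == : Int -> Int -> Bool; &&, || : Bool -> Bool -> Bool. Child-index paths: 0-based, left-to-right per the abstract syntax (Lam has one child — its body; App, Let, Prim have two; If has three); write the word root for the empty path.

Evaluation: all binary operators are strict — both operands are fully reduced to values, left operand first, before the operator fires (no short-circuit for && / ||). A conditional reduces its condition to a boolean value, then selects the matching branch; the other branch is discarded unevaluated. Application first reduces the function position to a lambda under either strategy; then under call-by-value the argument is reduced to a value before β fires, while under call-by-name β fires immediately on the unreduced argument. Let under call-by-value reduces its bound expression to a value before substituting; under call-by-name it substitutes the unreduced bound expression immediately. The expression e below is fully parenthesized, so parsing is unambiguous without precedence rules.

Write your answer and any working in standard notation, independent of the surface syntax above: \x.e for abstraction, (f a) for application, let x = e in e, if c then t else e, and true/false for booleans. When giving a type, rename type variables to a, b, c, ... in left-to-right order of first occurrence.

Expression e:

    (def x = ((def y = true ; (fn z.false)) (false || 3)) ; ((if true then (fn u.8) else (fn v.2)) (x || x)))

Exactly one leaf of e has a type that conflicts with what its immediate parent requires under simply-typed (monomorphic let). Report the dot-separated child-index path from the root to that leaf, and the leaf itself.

Working:
let y : Bool
\z._ : a -> Bool
  unify Bool ~ Bool
  unify Int ~ Bool
  FAIL: mismatch Int ~ Bool

Answer: 0.1.1 : 3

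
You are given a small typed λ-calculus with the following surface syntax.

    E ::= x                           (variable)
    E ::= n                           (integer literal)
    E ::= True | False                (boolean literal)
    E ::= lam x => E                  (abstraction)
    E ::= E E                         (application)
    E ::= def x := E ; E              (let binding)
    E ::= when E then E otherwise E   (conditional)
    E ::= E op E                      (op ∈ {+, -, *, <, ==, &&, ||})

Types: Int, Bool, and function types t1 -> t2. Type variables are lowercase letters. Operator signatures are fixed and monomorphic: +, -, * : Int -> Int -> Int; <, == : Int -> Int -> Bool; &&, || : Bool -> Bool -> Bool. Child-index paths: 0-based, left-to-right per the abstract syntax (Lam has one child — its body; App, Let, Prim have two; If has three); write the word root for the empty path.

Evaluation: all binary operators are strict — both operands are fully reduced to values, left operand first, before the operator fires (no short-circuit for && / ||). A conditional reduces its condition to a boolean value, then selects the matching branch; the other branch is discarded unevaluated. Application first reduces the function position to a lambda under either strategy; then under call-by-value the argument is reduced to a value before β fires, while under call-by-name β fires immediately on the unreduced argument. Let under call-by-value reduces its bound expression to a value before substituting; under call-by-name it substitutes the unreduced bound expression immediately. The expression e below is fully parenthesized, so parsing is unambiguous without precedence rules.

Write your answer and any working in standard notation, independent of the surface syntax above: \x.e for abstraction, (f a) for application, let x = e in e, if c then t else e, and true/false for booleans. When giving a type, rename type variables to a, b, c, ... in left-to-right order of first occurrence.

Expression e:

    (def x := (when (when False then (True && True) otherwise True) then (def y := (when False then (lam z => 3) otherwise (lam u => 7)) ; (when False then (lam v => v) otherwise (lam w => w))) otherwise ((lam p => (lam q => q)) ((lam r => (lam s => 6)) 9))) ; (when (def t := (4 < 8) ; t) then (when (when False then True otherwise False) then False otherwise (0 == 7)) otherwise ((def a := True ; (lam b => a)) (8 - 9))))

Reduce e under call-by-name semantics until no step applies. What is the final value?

Derivation:
step 0: (let x = (if (if false then (true && true) else true) then (let y = (if false then (\z.3) else (\u.7)) in (if false then (\v.v) else (\w.w))) else ((\p.(\q.q)) ((\r.(\s.6)) 9))) in (if (let t = (4 < 8) in t) then (if (if false then true else false) then false else (0 == 7)) else ((let a = true in (\b.a)) (8 - 9))))
step 1: [let@root] (if (let t = (4 < 8) in t) then (if (if false then true else false) then false else (0 == 7)) else ((let a = true in (\b.a)) (8 - 9)))
step 2: [let@0] (if (4 < 8) then (if (if false then true else false) then false else (0 == 7)) else ((let a = true in (\b.a)) (8 - 9)))
step 3: [delta@0] (if true then (if (if false then true else false) then false else (0 == 7)) else ((let a = true in (\b.a)) (8 - 9)))
step 4: [if@root] (if (if false then true else false) then false else (0 == 7))
step 5: [if@0] (if false then false else (0 == 7))
step 6: [if@root] (0 == 7)
step 7: [delta@root] false

Answer: false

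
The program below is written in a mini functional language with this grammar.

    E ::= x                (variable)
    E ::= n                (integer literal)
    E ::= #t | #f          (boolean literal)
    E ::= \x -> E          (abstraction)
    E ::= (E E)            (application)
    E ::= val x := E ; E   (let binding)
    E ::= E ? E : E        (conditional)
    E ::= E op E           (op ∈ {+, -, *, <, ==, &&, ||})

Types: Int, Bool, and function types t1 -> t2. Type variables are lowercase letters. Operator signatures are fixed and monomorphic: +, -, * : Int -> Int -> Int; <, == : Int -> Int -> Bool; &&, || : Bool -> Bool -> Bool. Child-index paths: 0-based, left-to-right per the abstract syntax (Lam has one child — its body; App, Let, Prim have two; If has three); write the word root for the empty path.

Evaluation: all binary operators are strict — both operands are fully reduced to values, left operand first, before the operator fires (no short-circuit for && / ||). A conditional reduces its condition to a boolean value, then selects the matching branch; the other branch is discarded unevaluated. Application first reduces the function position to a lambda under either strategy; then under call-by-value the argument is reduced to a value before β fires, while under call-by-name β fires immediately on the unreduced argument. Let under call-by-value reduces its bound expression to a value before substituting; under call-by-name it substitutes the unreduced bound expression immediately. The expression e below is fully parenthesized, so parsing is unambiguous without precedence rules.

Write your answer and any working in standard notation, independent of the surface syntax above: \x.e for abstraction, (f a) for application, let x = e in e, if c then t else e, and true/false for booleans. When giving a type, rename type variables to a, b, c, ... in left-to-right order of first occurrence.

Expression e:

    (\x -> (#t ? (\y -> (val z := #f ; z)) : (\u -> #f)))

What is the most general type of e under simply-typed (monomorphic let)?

Derivation:
  unify Bool ~ Bool
let z : Bool
z : Bool
\y._ : b -> Bool
\u._ : c -> Bool
  unify b -> Bool ~ c -> Bool
  unify b ~ c
  unify Bool ~ Bool
\x._ : a -> c -> Bool

Answer: a -> b -> Bool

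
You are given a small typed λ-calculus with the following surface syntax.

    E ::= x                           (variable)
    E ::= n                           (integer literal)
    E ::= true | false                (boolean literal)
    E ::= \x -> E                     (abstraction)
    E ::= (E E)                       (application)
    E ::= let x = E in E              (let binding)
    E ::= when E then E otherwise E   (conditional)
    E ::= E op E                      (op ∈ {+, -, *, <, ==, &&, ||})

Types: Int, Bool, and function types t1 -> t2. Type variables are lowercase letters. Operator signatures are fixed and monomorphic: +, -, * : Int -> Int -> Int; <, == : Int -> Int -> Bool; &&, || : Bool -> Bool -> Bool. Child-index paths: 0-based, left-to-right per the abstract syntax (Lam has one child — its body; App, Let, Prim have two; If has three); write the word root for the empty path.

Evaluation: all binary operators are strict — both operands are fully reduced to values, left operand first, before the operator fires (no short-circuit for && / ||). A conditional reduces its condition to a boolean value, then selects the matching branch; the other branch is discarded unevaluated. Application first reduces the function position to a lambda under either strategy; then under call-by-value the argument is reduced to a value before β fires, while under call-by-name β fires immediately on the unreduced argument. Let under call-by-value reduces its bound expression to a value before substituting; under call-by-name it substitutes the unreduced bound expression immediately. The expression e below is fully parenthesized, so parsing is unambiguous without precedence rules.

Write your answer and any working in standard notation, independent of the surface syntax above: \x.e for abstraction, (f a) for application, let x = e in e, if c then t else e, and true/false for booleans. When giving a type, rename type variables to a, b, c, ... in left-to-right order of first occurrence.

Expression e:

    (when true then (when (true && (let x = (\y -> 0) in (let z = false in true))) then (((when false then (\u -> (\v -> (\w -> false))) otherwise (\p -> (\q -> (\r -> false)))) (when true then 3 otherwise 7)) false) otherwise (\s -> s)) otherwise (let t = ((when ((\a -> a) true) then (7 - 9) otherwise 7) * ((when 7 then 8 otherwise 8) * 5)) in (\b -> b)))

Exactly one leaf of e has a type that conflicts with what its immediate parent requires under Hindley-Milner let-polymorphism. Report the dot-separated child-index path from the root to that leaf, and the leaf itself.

Answer: 2.0.1.0.0 : 7

Working:
  unify Bool ~ Bool
  unify Bool ~ Bool
\y._ : a -> Int
let x : forall. a -> Int
let z : Bool
  unify Bool ~ Bool
  unify Bool ~ Bool
  unify Bool ~ Bool
\w._ : d -> Bool
\v._ : c -> d -> Bool
\u._ : b -> c -> d -> Bool
\r._ : g -> Bool
\q._ : f -> g -> Bool
\p._ : e -> f -> g -> Bool
  unify b -> c -> d -> Bool ~ e -> f -> g -> Bool
  unify b ~ e
  unify c -> d -> Bool ~ f -> g -> Bool
  unify c ~ f
  unify d -> Bool ~ g -> Bool
  unify d ~ g
  unify Bool ~ Bool
  unify Bool ~ Bool
  unify Int ~ Int
  unify e -> f -> g -> Bool ~ Int -> h
  unify e ~ Int
  unify f -> g -> Bool ~ h
_ _ : f -> g -> Bool
  unify f -> g -> Bool ~ Bool -> i
  unify f ~ Bool
  unify g -> Bool ~ i
_ _ : g -> Bool
s : j
\s._ : j -> j
  unify g -> Bool ~ j -> j
  unify g ~ j
  unify Bool ~ j
a : k
\a._ : k -> k
  unify k -> k ~ Bool -> l
  unify k ~ Bool
  unify Bool ~ l
_ _ : Bool
  unify Bool ~ Bool
  unify Int ~ Int
  unify Int ~ Int
  unify Int ~ Int
  unify Int ~ Int
  unify Int ~ Bool
  FAIL: mismatch Int ~ Bool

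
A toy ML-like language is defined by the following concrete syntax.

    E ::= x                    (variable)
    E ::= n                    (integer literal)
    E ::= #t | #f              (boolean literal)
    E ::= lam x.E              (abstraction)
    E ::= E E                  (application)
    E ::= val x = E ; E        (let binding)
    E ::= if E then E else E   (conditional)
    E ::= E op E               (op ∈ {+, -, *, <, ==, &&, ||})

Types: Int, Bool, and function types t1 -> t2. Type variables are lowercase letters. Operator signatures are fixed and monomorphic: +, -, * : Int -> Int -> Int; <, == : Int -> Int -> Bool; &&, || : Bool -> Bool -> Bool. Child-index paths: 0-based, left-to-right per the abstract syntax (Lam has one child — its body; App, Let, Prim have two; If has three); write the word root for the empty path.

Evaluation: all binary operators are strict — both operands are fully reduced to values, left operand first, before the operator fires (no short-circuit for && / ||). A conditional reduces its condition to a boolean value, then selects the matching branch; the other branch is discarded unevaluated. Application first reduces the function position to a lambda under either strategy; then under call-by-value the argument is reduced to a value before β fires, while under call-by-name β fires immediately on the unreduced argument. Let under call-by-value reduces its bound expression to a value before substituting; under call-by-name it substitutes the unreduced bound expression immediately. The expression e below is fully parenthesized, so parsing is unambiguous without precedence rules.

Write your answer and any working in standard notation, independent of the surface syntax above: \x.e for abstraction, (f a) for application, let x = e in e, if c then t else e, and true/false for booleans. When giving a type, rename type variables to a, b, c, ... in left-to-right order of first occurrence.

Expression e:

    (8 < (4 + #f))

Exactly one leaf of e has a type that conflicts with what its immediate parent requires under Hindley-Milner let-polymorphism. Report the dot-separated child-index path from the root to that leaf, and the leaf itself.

Working:
  unify Int ~ Int
  unify Int ~ Int
  unify Bool ~ Int
  FAIL: mismatch Bool ~ Int

Answer: 1.1 : false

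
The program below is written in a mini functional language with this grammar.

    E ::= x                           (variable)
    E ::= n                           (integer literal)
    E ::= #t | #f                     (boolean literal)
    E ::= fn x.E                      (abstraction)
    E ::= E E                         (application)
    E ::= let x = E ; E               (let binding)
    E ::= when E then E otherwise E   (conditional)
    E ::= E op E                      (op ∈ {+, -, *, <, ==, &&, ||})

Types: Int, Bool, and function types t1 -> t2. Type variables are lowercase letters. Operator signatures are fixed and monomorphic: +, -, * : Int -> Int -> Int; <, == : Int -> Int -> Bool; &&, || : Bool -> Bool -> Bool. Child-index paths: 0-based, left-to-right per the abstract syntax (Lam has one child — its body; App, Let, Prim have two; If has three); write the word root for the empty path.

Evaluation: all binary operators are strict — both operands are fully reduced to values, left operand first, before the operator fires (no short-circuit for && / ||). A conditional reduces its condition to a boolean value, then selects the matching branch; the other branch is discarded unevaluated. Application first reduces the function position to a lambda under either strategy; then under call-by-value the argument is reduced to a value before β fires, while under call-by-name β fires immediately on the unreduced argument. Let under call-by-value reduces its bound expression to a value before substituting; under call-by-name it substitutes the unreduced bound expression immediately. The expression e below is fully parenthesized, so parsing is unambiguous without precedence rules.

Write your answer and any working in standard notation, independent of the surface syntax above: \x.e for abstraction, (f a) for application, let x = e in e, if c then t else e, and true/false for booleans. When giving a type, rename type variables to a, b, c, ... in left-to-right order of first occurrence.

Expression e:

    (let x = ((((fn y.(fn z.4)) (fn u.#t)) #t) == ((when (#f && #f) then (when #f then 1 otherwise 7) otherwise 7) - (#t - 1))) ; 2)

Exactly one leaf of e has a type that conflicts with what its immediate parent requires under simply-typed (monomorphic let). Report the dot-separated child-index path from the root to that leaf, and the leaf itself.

Trace:
\z._ : b -> Int
\y._ : a -> b -> Int
\u._ : c -> Bool
  unify a -> b -> Int ~ (c -> Bool) -> d
  unify a ~ c -> Bool
  unify b -> Int ~ d
_ _ : b -> Int
  unify b -> Int ~ Bool -> e
  unify b ~ Bool
  unify Int ~ e
_ _ : Int
  unify Int ~ Int
  unify Bool ~ Bool
  unify Bool ~ Bool
  unify Bool ~ Bool
  unify Bool ~ Bool
  unify Int ~ Int
  unify Int ~ Int
  unify Int ~ Int
  unify Bool ~ Int
  FAIL: mismatch Bool ~ Int

Answer: 0.1.1.0 : true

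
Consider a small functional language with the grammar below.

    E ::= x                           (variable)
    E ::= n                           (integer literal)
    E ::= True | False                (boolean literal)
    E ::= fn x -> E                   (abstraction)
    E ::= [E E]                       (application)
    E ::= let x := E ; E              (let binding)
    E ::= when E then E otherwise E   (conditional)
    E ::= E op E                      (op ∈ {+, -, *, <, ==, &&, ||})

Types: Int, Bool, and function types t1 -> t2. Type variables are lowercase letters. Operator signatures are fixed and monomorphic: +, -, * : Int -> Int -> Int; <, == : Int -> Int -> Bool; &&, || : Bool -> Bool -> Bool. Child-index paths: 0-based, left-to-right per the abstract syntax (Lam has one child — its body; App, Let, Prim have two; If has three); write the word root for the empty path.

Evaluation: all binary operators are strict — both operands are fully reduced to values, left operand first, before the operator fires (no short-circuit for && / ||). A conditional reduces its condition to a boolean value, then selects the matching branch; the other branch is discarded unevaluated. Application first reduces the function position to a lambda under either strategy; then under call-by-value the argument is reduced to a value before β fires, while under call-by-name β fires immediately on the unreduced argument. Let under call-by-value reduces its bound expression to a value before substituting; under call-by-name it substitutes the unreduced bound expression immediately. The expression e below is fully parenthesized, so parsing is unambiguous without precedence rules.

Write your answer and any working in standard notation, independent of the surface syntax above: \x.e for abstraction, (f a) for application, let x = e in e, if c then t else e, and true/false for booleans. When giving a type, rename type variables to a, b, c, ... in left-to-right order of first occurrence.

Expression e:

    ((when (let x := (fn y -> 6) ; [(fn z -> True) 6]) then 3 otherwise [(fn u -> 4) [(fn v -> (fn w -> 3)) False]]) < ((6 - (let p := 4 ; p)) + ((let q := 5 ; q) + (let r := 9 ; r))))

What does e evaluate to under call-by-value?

Derivation:
step 0: ((if (let x = (\y.6) in ((\z.true) 6)) then 3 else ((\u.4) ((\v.(\w.3)) false))) < ((6 - (let p = 4 in p)) + ((let q = 5 in q) + (let r = 9 in r))))
step 1: [let@0.0] ((if ((\z.true) 6) then 3 else ((\u.4) ((\v.(\w.3)) false))) < ((6 - (let p = 4 in p)) + ((let q = 5 in q) + (let r = 9 in r))))
step 2: [beta@0.0] ((if true then 3 else ((\u.4) ((\v.(\w.3)) false))) < ((6 - (let p = 4 in p)) + ((let q = 5 in q) + (let r = 9 in r))))
step 3: [if@0] (3 < ((6 - (let p = 4 in p)) + ((let q = 5 in q) + (let r = 9 in r))))
step 4: [let@1.0.1] (3 < ((6 - 4) + ((let q = 5 in q) + (let r = 9 in r))))
step 5: [delta@1.0] (3 < (2 + ((let q = 5 in q) + (let r = 9 in r))))
step 6: [let@1.1.0] (3 < (2 + (5 + (let r = 9 in r))))
step 7: [let@1.1.1] (3 < (2 + (5 + 9)))
step 8: [delta@1.1] (3 < (2 + 14))
step 9: [delta@1] (3 < 16)
step 10: [delta@root] true

Answer: true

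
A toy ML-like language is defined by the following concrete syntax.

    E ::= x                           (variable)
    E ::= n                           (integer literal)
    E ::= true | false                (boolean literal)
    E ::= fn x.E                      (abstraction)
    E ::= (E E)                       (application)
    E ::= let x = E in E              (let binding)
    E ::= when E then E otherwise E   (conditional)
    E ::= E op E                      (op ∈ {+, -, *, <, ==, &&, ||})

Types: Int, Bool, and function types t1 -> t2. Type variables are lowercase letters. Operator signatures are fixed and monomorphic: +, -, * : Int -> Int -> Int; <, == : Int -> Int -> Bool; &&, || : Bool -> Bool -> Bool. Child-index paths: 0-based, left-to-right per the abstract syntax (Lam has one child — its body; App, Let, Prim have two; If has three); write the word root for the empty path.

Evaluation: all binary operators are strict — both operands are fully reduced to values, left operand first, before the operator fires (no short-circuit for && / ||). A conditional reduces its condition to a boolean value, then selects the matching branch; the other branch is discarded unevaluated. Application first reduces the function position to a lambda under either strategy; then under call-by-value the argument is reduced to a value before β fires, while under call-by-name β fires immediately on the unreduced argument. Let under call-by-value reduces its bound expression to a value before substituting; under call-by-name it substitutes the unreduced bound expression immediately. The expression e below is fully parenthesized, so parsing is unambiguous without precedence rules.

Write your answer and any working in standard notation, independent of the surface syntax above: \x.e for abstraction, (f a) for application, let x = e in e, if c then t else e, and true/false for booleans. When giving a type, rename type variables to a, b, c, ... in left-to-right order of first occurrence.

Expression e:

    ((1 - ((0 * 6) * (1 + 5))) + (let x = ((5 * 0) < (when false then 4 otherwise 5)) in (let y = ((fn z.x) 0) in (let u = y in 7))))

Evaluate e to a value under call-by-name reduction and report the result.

Answer: 8

Working:
step 0: ((1 - ((0 * 6) * (1 + 5))) + (let x = ((5 * 0) < (if false then 4 else 5)) in (let y = ((\z.x) 0) in (let u = y in 7))))
step 1: [delta@0.1.0] ((1 - (0 * (1 + 5))) + (let x = ((5 * 0) < (if false then 4 else 5)) in (let y = ((\z.x) 0) in (let u = y in 7))))
step 2: [delta@0.1.1] ((1 - (0 * 6)) + (let x = ((5 * 0) < (if false then 4 else 5)) in (let y = ((\z.x) 0) in (let u = y in 7))))
step 3: [delta@0.1] ((1 - 0) + (let x = ((5 * 0) < (if false then 4 else 5)) in (let y = ((\z.x) 0) in (let u = y in 7))))
step 4: [delta@0] (1 + (let x = ((5 * 0) < (if false then 4 else 5)) in (let y = ((\z.x) 0) in (let u = y in 7))))
step 5: [let@1] (1 + (let y = ((\z.((5 * 0) < (if false then 4 else 5))) 0) in (let u = y in 7)))
step 6: [let@1] (1 + (let u = ((\z.((5 * 0) < (if false then 4 else 5))) 0) in 7))
step 7: [let@1] (1 + 7)
step 8: [delta@root] 8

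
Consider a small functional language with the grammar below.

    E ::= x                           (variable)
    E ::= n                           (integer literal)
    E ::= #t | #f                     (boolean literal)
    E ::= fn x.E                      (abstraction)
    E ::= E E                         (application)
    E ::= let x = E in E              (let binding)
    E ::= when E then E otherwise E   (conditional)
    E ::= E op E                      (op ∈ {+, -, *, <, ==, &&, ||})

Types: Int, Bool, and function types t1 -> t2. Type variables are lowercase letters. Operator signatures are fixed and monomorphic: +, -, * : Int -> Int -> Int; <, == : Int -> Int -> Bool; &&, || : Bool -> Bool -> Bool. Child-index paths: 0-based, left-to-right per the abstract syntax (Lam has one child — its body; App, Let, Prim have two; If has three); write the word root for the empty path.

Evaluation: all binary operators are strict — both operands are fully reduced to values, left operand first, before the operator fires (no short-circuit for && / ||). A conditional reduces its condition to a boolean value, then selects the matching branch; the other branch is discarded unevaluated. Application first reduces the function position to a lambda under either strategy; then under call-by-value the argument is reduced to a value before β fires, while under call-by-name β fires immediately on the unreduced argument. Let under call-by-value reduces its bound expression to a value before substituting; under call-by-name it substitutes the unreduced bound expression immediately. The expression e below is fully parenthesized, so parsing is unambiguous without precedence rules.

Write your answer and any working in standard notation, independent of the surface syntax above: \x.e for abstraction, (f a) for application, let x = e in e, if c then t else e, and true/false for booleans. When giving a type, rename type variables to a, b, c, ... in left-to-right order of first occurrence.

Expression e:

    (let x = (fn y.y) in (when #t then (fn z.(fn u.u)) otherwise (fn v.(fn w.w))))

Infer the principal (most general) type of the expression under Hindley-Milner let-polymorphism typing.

Answer: a -> b -> b

Derivation:
y : a
\y._ : a -> a
let x : forall. a -> a
  unify Bool ~ Bool
u : c
\u._ : c -> c
\z._ : b -> c -> c
w : e
\w._ : e -> e
\v._ : d -> e -> e
  unify b -> c -> c ~ d -> e -> e
  unify b ~ d
  unify c -> c ~ e -> e
  unify c ~ e
  unify e ~ e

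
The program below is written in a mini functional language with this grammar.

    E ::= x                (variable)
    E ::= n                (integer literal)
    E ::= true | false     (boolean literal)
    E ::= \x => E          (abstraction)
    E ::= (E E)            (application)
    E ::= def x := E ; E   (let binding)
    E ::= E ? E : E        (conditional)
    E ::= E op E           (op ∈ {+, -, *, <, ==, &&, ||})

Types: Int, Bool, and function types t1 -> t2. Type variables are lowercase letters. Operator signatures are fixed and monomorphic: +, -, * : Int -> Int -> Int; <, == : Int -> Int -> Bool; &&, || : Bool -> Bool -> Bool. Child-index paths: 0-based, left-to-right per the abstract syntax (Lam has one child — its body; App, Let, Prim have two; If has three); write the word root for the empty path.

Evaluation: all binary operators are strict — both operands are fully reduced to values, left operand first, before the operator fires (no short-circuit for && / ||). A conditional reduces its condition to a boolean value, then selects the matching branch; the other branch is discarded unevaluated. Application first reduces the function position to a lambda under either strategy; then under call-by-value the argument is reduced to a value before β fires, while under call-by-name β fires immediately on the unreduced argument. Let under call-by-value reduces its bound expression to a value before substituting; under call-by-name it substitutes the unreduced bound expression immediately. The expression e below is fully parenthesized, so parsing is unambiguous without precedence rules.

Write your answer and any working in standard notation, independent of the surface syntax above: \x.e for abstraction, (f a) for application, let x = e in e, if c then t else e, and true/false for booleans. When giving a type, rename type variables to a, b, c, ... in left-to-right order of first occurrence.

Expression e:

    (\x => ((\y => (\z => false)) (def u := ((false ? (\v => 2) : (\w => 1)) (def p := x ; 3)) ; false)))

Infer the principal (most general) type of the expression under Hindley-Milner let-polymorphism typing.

Working:
\z._ : c -> Bool
\y._ : b -> c -> Bool
  unify Bool ~ Bool
\v._ : d -> Int
\w._ : e -> Int
  unify d -> Int ~ e -> Int
  unify d ~ e
  unify Int ~ Int
x : a
let p : a
  unify e -> Int ~ Int -> f
  unify e ~ Int
  unify Int ~ f
_ _ : Int
let u : Int
  unify b -> c -> Bool ~ Bool -> g
  unify b ~ Bool
  unify c -> Bool ~ g
_ _ : c -> Bool
\x._ : a -> c -> Bool

Answer: a -> b -> Bool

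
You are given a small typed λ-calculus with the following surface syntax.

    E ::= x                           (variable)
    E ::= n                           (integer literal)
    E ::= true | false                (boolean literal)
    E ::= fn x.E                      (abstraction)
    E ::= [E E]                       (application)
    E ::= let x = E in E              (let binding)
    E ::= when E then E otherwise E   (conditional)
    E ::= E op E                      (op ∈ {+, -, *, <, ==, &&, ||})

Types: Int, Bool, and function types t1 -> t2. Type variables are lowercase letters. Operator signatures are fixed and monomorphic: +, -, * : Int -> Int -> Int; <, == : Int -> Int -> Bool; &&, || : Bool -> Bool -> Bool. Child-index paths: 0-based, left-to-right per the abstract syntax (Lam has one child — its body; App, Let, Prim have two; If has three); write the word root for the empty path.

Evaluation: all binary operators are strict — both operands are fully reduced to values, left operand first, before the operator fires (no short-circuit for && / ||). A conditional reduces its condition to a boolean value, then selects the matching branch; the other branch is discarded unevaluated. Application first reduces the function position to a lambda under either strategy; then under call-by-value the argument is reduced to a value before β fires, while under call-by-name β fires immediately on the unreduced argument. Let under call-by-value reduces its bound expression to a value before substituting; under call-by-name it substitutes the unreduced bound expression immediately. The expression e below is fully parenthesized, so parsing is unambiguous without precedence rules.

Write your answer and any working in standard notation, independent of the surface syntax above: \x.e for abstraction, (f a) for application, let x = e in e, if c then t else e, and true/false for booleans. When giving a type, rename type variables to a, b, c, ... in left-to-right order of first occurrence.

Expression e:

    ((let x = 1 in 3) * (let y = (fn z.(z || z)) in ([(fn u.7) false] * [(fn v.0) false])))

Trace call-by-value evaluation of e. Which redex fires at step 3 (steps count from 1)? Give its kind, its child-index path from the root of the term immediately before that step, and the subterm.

Trace:
step 0: ((let x = 1 in 3) * (let y = (\z.(z || z)) in (((\u.7) false) * ((\v.0) false))))
step 1: [let@0] (3 * (let y = (\z.(z || z)) in (((\u.7) false) * ((\v.0) false))))
step 2: [let@1] (3 * (((\u.7) false) * ((\v.0) false)))
step 3: [beta@1.0] (3 * (7 * ((\v.0) false)))

Answer: beta at 1.0 : ((\u.7) false)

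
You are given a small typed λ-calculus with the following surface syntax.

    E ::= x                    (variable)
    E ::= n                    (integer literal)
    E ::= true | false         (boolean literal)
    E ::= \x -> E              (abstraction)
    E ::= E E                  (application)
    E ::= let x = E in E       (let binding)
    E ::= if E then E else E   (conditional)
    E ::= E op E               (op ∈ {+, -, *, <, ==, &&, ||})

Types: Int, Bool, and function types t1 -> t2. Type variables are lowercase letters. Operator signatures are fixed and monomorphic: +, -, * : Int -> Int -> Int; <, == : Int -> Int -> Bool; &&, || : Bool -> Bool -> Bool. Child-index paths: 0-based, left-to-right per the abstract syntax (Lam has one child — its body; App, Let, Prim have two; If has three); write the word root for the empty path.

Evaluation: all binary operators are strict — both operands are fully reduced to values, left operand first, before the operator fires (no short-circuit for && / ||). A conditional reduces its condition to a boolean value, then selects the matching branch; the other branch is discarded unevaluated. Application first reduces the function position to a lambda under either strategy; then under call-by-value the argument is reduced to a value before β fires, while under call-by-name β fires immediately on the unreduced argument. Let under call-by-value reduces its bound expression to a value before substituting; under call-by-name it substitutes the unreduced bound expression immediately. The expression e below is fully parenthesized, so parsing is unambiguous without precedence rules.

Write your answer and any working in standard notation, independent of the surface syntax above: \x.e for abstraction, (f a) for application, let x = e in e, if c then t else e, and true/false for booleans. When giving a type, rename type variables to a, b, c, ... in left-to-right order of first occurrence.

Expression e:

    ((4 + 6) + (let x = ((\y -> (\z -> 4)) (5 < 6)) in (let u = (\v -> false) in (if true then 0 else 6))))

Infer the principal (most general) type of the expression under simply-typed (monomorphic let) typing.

Answer: Int

Trace:
  unify Int ~ Int
  unify Int ~ Int
  unify Int ~ Int
\z._ : b -> Int
\y._ : a -> b -> Int
  unify Int ~ Int
  unify Int ~ Int
  unify a -> b -> Int ~ Bool -> c
  unify a ~ Bool
  unify b -> Int ~ c
_ _ : b -> Int
let x : b -> Int
\v._ : d -> Bool
let u : d -> Bool
  unify Bool ~ Bool
  unify Int ~ Int
  unify Int ~ Int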